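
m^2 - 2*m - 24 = (m - 6)*(m + 4)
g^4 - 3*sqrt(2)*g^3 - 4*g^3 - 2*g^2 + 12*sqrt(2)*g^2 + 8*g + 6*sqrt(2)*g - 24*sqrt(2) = (g - 4)*(g - 3*sqrt(2))*(g - sqrt(2))*(g + sqrt(2))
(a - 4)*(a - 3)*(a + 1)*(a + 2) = a^4 - 4*a^3 - 7*a^2 + 22*a + 24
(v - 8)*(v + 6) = v^2 - 2*v - 48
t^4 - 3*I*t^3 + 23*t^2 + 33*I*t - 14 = (t - 7*I)*(t + I)^2*(t + 2*I)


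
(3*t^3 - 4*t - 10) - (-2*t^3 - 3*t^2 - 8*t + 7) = 5*t^3 + 3*t^2 + 4*t - 17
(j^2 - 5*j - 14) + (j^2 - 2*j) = 2*j^2 - 7*j - 14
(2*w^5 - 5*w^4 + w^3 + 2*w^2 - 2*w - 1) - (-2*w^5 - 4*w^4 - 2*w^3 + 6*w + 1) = 4*w^5 - w^4 + 3*w^3 + 2*w^2 - 8*w - 2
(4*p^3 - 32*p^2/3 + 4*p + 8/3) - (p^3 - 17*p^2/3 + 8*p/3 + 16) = 3*p^3 - 5*p^2 + 4*p/3 - 40/3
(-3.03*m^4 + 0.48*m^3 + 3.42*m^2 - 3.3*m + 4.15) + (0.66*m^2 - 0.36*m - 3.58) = -3.03*m^4 + 0.48*m^3 + 4.08*m^2 - 3.66*m + 0.57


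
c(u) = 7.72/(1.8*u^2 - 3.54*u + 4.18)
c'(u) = 7.72*(3.54 - 3.6*u)/(1.8*u^2 - 3.54*u + 4.18)^2 = (27.3288 - 27.792*u)/(1.8*u^2 - 3.54*u + 4.18)^2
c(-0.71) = 1.02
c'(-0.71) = 0.81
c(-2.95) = 0.25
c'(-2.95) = 0.12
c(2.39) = 1.29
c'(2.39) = -1.09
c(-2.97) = 0.25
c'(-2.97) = 0.12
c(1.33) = 2.91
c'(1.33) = -1.37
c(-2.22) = 0.37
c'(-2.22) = 0.20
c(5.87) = 0.17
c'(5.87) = -0.07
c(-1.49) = 0.57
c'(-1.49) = 0.38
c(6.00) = 0.16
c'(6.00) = -0.06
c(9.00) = 0.07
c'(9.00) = -0.02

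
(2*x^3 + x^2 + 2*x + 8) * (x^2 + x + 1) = 2*x^5 + 3*x^4 + 5*x^3 + 11*x^2 + 10*x + 8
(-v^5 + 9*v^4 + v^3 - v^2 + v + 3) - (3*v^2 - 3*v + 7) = -v^5 + 9*v^4 + v^3 - 4*v^2 + 4*v - 4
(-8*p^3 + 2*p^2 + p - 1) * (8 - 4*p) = 32*p^4 - 72*p^3 + 12*p^2 + 12*p - 8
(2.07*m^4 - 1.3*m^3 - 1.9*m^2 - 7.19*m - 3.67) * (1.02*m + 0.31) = 2.1114*m^5 - 0.6843*m^4 - 2.341*m^3 - 7.9228*m^2 - 5.9723*m - 1.1377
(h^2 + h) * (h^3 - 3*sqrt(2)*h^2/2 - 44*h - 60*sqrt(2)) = h^5 - 3*sqrt(2)*h^4/2 + h^4 - 44*h^3 - 3*sqrt(2)*h^3/2 - 60*sqrt(2)*h^2 - 44*h^2 - 60*sqrt(2)*h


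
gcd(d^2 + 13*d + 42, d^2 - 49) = d + 7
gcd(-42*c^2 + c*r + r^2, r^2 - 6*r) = 1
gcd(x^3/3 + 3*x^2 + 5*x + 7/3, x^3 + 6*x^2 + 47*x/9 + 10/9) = 1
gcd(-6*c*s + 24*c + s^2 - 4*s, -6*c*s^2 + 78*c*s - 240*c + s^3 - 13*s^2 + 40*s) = -6*c + s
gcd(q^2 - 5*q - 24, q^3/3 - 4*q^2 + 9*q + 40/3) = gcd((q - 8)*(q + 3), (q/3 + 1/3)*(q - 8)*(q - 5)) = q - 8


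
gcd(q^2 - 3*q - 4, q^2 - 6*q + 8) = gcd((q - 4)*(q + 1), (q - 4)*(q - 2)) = q - 4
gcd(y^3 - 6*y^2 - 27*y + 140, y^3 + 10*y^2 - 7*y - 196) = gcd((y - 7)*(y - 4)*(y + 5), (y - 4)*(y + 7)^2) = y - 4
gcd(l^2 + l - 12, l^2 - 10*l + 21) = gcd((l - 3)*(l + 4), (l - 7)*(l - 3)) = l - 3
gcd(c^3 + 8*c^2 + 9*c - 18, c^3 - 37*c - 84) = c + 3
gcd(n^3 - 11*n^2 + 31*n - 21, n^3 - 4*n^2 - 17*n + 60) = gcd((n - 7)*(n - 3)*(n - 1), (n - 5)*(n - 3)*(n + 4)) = n - 3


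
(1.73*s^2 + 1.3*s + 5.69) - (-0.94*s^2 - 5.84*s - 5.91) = 2.67*s^2 + 7.14*s + 11.6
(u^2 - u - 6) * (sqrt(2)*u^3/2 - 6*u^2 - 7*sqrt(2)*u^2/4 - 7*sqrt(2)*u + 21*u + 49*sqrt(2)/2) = sqrt(2)*u^5/2 - 6*u^4 - 9*sqrt(2)*u^4/4 - 33*sqrt(2)*u^3/4 + 27*u^3 + 15*u^2 + 42*sqrt(2)*u^2 - 126*u + 35*sqrt(2)*u/2 - 147*sqrt(2)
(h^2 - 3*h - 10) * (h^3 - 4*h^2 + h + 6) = h^5 - 7*h^4 + 3*h^3 + 43*h^2 - 28*h - 60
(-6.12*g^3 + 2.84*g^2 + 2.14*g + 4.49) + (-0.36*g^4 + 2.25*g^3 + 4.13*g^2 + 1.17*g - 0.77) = -0.36*g^4 - 3.87*g^3 + 6.97*g^2 + 3.31*g + 3.72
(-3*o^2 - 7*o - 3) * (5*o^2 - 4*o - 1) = -15*o^4 - 23*o^3 + 16*o^2 + 19*o + 3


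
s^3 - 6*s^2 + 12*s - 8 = (s - 2)^3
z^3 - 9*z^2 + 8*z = z*(z - 8)*(z - 1)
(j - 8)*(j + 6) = j^2 - 2*j - 48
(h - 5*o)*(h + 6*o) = h^2 + h*o - 30*o^2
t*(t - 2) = t^2 - 2*t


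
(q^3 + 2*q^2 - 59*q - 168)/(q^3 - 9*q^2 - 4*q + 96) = (q + 7)/(q - 4)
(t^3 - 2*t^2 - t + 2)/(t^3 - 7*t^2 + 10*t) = (t^2 - 1)/(t*(t - 5))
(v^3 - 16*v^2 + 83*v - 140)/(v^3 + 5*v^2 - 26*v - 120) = (v^2 - 11*v + 28)/(v^2 + 10*v + 24)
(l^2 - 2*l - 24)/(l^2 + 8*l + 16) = (l - 6)/(l + 4)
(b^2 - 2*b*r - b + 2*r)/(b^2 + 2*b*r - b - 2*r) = (b - 2*r)/(b + 2*r)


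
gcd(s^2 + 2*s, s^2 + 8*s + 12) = s + 2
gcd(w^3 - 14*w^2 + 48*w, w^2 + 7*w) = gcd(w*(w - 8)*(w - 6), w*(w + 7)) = w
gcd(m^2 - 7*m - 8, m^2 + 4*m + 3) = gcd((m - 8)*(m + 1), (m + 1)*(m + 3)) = m + 1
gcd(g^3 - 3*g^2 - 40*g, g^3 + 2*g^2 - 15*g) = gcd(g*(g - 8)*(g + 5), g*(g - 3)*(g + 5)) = g^2 + 5*g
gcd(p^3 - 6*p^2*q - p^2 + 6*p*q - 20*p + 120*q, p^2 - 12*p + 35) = p - 5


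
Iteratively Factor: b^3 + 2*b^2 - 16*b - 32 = (b + 2)*(b^2 - 16) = (b + 2)*(b + 4)*(b - 4)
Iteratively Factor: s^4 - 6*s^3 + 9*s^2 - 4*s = (s)*(s^3 - 6*s^2 + 9*s - 4) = s*(s - 1)*(s^2 - 5*s + 4) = s*(s - 1)^2*(s - 4)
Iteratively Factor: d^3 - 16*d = (d + 4)*(d^2 - 4*d) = d*(d + 4)*(d - 4)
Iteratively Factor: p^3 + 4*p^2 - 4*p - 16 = (p + 2)*(p^2 + 2*p - 8) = (p - 2)*(p + 2)*(p + 4)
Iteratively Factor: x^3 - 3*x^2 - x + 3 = (x - 1)*(x^2 - 2*x - 3) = (x - 3)*(x - 1)*(x + 1)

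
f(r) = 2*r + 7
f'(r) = 2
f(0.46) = 7.92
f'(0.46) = 2.00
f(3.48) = 13.96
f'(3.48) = 2.00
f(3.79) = 14.58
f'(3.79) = 2.00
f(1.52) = 10.04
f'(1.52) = 2.00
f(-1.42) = 4.16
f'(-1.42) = 2.00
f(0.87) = 8.74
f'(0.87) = 2.00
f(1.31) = 9.62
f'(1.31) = 2.00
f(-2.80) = 1.40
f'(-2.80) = 2.00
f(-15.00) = -23.00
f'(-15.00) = 2.00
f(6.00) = 19.00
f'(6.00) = 2.00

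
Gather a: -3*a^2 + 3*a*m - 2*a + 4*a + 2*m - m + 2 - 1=-3*a^2 + a*(3*m + 2) + m + 1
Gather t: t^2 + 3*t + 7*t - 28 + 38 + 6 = t^2 + 10*t + 16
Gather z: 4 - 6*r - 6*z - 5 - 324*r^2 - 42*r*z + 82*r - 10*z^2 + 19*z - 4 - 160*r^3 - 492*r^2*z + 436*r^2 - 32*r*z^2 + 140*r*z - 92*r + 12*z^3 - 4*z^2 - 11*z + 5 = -160*r^3 + 112*r^2 - 16*r + 12*z^3 + z^2*(-32*r - 14) + z*(-492*r^2 + 98*r + 2)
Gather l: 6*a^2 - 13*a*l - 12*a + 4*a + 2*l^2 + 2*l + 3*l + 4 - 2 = 6*a^2 - 8*a + 2*l^2 + l*(5 - 13*a) + 2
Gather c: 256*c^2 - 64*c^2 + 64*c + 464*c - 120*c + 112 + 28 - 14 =192*c^2 + 408*c + 126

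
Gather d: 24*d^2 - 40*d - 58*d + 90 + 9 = 24*d^2 - 98*d + 99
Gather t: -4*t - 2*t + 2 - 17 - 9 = -6*t - 24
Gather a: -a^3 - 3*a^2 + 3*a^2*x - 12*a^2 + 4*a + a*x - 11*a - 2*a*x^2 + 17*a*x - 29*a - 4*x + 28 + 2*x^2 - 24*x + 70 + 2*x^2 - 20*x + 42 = -a^3 + a^2*(3*x - 15) + a*(-2*x^2 + 18*x - 36) + 4*x^2 - 48*x + 140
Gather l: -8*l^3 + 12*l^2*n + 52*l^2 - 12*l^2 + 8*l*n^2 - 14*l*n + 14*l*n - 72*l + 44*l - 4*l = -8*l^3 + l^2*(12*n + 40) + l*(8*n^2 - 32)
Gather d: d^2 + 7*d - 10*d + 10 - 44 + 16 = d^2 - 3*d - 18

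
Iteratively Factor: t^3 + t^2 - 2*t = (t)*(t^2 + t - 2) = t*(t - 1)*(t + 2)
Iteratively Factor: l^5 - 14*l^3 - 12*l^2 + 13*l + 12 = (l + 1)*(l^4 - l^3 - 13*l^2 + l + 12) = (l - 4)*(l + 1)*(l^3 + 3*l^2 - l - 3) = (l - 4)*(l + 1)*(l + 3)*(l^2 - 1) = (l - 4)*(l - 1)*(l + 1)*(l + 3)*(l + 1)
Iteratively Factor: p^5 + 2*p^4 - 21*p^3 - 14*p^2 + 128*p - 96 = (p - 3)*(p^4 + 5*p^3 - 6*p^2 - 32*p + 32) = (p - 3)*(p + 4)*(p^3 + p^2 - 10*p + 8) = (p - 3)*(p + 4)^2*(p^2 - 3*p + 2) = (p - 3)*(p - 1)*(p + 4)^2*(p - 2)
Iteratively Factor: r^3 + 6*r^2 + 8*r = (r)*(r^2 + 6*r + 8) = r*(r + 2)*(r + 4)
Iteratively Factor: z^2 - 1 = (z + 1)*(z - 1)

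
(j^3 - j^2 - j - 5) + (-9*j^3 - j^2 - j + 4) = -8*j^3 - 2*j^2 - 2*j - 1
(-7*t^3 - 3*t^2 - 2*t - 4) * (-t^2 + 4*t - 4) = 7*t^5 - 25*t^4 + 18*t^3 + 8*t^2 - 8*t + 16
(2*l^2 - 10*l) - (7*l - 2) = 2*l^2 - 17*l + 2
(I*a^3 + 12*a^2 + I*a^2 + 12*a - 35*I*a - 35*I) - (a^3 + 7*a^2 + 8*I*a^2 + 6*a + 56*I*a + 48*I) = -a^3 + I*a^3 + 5*a^2 - 7*I*a^2 + 6*a - 91*I*a - 83*I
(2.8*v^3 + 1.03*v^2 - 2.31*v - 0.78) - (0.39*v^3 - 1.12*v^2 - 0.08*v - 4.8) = 2.41*v^3 + 2.15*v^2 - 2.23*v + 4.02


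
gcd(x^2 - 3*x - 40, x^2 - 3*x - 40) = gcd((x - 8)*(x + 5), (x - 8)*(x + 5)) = x^2 - 3*x - 40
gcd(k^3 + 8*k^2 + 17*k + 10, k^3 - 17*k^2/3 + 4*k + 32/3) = k + 1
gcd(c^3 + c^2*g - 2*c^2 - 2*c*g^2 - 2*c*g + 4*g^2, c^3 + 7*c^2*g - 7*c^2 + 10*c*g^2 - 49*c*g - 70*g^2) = c + 2*g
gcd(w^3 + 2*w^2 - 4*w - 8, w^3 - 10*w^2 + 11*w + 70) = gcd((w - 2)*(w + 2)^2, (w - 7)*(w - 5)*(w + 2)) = w + 2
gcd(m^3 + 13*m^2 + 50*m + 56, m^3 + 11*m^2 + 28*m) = m^2 + 11*m + 28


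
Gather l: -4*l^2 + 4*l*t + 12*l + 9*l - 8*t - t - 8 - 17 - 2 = -4*l^2 + l*(4*t + 21) - 9*t - 27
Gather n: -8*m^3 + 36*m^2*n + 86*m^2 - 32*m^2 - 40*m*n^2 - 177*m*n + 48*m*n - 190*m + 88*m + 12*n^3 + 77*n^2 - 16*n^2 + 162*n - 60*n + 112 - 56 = -8*m^3 + 54*m^2 - 102*m + 12*n^3 + n^2*(61 - 40*m) + n*(36*m^2 - 129*m + 102) + 56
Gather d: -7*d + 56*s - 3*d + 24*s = -10*d + 80*s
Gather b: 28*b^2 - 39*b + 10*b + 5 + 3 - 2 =28*b^2 - 29*b + 6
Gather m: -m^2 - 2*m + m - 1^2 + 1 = -m^2 - m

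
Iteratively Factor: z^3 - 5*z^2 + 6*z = (z - 2)*(z^2 - 3*z) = z*(z - 2)*(z - 3)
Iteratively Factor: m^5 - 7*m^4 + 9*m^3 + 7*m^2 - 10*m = (m - 5)*(m^4 - 2*m^3 - m^2 + 2*m) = (m - 5)*(m + 1)*(m^3 - 3*m^2 + 2*m) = (m - 5)*(m - 1)*(m + 1)*(m^2 - 2*m) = (m - 5)*(m - 2)*(m - 1)*(m + 1)*(m)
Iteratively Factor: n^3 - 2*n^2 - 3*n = (n + 1)*(n^2 - 3*n) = n*(n + 1)*(n - 3)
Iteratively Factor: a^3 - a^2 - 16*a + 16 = (a + 4)*(a^2 - 5*a + 4) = (a - 1)*(a + 4)*(a - 4)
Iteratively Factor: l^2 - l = (l)*(l - 1)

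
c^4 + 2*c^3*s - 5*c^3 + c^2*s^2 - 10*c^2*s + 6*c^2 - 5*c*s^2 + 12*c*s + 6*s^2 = (c - 3)*(c - 2)*(c + s)^2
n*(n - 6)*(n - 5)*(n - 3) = n^4 - 14*n^3 + 63*n^2 - 90*n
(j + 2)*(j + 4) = j^2 + 6*j + 8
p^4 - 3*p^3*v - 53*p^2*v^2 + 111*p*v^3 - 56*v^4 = (p - 8*v)*(p - v)^2*(p + 7*v)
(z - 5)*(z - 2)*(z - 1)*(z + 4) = z^4 - 4*z^3 - 15*z^2 + 58*z - 40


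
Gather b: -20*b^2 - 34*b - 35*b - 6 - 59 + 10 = -20*b^2 - 69*b - 55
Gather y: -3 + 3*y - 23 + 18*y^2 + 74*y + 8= 18*y^2 + 77*y - 18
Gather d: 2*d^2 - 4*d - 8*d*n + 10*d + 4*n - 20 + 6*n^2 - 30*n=2*d^2 + d*(6 - 8*n) + 6*n^2 - 26*n - 20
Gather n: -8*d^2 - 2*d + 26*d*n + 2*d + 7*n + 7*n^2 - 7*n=-8*d^2 + 26*d*n + 7*n^2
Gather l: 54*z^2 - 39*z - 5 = 54*z^2 - 39*z - 5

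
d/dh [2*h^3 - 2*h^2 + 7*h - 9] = 6*h^2 - 4*h + 7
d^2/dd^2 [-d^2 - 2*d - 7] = -2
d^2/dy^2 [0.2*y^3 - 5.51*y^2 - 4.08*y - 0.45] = 1.2*y - 11.02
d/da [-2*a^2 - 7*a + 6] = -4*a - 7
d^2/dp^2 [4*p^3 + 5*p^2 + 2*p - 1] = 24*p + 10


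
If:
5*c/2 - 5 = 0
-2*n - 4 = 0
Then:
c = 2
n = -2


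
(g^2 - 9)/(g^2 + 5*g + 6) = (g - 3)/(g + 2)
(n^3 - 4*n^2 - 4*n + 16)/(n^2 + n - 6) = (n^2 - 2*n - 8)/(n + 3)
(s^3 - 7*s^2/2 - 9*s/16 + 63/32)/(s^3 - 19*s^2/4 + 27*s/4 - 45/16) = (8*s^2 - 22*s - 21)/(2*(4*s^2 - 16*s + 15))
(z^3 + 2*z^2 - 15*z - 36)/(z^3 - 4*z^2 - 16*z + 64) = (z^2 + 6*z + 9)/(z^2 - 16)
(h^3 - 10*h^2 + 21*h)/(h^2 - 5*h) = (h^2 - 10*h + 21)/(h - 5)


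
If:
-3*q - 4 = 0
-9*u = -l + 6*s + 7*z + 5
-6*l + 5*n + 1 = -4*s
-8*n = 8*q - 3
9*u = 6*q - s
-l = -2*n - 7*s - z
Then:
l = 1873/1440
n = 41/24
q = -4/3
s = -139/320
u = -269/320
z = 2663/2880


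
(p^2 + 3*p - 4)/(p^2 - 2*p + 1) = (p + 4)/(p - 1)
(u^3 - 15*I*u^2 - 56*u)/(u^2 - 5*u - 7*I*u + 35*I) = u*(u - 8*I)/(u - 5)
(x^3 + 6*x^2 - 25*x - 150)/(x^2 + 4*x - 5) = (x^2 + x - 30)/(x - 1)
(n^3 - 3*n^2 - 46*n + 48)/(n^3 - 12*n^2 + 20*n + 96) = (n^2 + 5*n - 6)/(n^2 - 4*n - 12)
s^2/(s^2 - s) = s/(s - 1)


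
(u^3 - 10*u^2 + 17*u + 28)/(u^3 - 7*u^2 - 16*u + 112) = (u + 1)/(u + 4)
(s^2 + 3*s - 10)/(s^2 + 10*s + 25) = (s - 2)/(s + 5)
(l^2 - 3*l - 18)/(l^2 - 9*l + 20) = (l^2 - 3*l - 18)/(l^2 - 9*l + 20)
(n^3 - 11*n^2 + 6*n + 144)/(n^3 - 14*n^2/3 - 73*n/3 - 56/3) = 3*(n^2 - 3*n - 18)/(3*n^2 + 10*n + 7)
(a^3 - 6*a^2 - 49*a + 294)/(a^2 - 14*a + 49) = (a^2 + a - 42)/(a - 7)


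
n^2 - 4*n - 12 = (n - 6)*(n + 2)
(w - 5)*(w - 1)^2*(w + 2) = w^4 - 5*w^3 - 3*w^2 + 17*w - 10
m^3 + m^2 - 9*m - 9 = (m - 3)*(m + 1)*(m + 3)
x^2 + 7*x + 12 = (x + 3)*(x + 4)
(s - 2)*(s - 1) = s^2 - 3*s + 2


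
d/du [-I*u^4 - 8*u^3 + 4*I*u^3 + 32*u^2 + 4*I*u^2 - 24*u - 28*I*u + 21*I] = -4*I*u^3 - 12*u^2*(2 - I) + 8*u*(8 + I) - 24 - 28*I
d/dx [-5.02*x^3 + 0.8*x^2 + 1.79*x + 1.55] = -15.06*x^2 + 1.6*x + 1.79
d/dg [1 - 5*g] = -5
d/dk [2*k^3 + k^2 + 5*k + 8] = 6*k^2 + 2*k + 5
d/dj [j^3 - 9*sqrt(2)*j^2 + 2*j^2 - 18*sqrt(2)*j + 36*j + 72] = 3*j^2 - 18*sqrt(2)*j + 4*j - 18*sqrt(2) + 36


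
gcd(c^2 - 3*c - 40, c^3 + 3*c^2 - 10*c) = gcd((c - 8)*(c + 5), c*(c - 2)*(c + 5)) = c + 5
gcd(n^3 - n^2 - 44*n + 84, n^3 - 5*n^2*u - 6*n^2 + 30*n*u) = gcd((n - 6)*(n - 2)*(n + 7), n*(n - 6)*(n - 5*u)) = n - 6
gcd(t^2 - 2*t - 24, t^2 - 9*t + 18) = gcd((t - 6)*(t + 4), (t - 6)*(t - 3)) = t - 6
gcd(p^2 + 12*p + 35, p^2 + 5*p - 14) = p + 7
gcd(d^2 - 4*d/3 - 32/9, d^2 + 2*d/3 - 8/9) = d + 4/3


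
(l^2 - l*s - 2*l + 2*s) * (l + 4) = l^3 - l^2*s + 2*l^2 - 2*l*s - 8*l + 8*s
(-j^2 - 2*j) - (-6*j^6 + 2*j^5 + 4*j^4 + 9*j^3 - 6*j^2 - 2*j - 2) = 6*j^6 - 2*j^5 - 4*j^4 - 9*j^3 + 5*j^2 + 2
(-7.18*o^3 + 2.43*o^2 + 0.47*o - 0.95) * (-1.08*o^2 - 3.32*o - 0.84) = 7.7544*o^5 + 21.2132*o^4 - 2.544*o^3 - 2.5756*o^2 + 2.7592*o + 0.798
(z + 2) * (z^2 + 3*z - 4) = z^3 + 5*z^2 + 2*z - 8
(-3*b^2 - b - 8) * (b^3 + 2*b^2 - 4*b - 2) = -3*b^5 - 7*b^4 + 2*b^3 - 6*b^2 + 34*b + 16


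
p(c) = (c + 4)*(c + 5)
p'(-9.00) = -9.00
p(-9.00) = 20.00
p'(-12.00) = -15.00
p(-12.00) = 56.00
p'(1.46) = 11.92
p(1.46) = 35.27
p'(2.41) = 13.82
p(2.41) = 47.50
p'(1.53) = 12.06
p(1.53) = 36.11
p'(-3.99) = 1.02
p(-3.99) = 0.01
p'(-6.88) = -4.76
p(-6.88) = 5.41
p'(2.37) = 13.74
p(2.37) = 46.95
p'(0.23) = 9.46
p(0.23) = 22.12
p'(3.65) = 16.30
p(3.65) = 66.17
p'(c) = 2*c + 9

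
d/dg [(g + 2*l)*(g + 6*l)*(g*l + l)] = l*(3*g^2 + 16*g*l + 2*g + 12*l^2 + 8*l)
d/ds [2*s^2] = 4*s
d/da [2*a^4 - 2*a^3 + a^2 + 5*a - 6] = 8*a^3 - 6*a^2 + 2*a + 5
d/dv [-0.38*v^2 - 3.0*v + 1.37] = -0.76*v - 3.0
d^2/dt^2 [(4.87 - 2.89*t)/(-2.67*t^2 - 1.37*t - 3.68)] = ((18.0872 - 46.2978*t)*(2.67*t^2 + 1.37*t + 3.68) + (2.89*t - 4.87)*(5.34*t + 1.37)*(10.68*t + 2.74))/(2.67*t^2 + 1.37*t + 3.68)^3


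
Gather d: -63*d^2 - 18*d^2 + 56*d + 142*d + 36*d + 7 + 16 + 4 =-81*d^2 + 234*d + 27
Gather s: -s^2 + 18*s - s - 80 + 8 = -s^2 + 17*s - 72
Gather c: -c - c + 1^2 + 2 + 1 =4 - 2*c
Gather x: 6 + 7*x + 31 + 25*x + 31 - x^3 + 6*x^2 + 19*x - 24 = -x^3 + 6*x^2 + 51*x + 44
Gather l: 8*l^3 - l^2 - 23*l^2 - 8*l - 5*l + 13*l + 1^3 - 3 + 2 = 8*l^3 - 24*l^2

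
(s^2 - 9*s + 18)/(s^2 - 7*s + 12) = (s - 6)/(s - 4)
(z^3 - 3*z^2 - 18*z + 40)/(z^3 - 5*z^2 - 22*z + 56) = (z - 5)/(z - 7)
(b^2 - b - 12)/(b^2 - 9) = (b - 4)/(b - 3)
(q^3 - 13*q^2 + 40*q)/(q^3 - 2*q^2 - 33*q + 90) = q*(q - 8)/(q^2 + 3*q - 18)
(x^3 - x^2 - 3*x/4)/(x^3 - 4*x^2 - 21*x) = (-x^2 + x + 3/4)/(-x^2 + 4*x + 21)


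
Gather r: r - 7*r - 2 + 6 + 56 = 60 - 6*r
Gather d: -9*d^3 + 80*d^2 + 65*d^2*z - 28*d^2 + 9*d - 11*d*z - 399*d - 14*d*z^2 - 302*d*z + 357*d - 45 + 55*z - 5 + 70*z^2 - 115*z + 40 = -9*d^3 + d^2*(65*z + 52) + d*(-14*z^2 - 313*z - 33) + 70*z^2 - 60*z - 10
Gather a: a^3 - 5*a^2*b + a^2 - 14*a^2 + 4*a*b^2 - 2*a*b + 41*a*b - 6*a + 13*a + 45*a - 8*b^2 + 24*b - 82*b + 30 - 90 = a^3 + a^2*(-5*b - 13) + a*(4*b^2 + 39*b + 52) - 8*b^2 - 58*b - 60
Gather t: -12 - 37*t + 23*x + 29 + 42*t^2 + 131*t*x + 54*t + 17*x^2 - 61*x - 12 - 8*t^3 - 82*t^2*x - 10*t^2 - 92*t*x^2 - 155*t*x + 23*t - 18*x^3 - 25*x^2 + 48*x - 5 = -8*t^3 + t^2*(32 - 82*x) + t*(-92*x^2 - 24*x + 40) - 18*x^3 - 8*x^2 + 10*x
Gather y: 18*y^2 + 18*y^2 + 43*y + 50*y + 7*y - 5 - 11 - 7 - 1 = 36*y^2 + 100*y - 24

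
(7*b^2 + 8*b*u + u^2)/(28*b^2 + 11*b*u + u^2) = (b + u)/(4*b + u)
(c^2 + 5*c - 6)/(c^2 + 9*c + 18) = (c - 1)/(c + 3)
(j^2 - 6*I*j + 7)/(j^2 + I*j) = (j - 7*I)/j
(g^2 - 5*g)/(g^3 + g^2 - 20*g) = (g - 5)/(g^2 + g - 20)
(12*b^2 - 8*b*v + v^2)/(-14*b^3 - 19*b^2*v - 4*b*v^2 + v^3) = (-12*b^2 + 8*b*v - v^2)/(14*b^3 + 19*b^2*v + 4*b*v^2 - v^3)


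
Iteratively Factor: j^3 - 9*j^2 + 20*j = (j - 4)*(j^2 - 5*j) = (j - 5)*(j - 4)*(j)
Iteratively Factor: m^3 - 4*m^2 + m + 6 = (m - 2)*(m^2 - 2*m - 3) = (m - 3)*(m - 2)*(m + 1)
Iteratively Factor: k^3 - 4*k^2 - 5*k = (k)*(k^2 - 4*k - 5) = k*(k + 1)*(k - 5)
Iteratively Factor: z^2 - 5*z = (z)*(z - 5)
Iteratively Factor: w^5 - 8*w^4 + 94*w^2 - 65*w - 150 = (w + 1)*(w^4 - 9*w^3 + 9*w^2 + 85*w - 150) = (w - 2)*(w + 1)*(w^3 - 7*w^2 - 5*w + 75) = (w - 5)*(w - 2)*(w + 1)*(w^2 - 2*w - 15) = (w - 5)^2*(w - 2)*(w + 1)*(w + 3)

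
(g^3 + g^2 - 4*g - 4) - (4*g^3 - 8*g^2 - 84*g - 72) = -3*g^3 + 9*g^2 + 80*g + 68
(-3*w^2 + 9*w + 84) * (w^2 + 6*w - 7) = -3*w^4 - 9*w^3 + 159*w^2 + 441*w - 588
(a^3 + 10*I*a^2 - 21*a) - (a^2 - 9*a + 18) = a^3 - a^2 + 10*I*a^2 - 12*a - 18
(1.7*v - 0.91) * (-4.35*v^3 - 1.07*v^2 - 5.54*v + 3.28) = -7.395*v^4 + 2.1395*v^3 - 8.4443*v^2 + 10.6174*v - 2.9848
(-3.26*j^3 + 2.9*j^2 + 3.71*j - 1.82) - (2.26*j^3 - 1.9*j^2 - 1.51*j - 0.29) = -5.52*j^3 + 4.8*j^2 + 5.22*j - 1.53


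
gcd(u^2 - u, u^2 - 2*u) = u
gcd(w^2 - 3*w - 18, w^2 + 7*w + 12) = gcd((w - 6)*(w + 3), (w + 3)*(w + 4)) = w + 3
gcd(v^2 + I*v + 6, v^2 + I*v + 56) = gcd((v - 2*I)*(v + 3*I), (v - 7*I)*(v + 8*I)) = 1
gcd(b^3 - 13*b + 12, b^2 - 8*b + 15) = b - 3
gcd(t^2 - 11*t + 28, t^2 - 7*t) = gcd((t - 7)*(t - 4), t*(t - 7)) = t - 7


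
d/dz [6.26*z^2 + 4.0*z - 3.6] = 12.52*z + 4.0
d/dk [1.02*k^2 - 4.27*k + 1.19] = 2.04*k - 4.27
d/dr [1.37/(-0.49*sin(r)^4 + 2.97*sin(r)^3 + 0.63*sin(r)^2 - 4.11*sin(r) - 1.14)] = (2.6852*sin(r)^3 - 12.2067*sin(r)^2 - 1.7262*sin(r) + 5.6307)*cos(r)/(0.49*sin(r)^4 - 2.97*sin(r)^3 - 0.63*sin(r)^2 + 4.11*sin(r) + 1.14)^2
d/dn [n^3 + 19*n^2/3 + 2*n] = 3*n^2 + 38*n/3 + 2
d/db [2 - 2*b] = -2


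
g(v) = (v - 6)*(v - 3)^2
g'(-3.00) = 144.00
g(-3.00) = -324.00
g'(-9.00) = 504.00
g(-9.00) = -2160.00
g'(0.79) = 27.91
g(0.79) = -25.45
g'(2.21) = 6.61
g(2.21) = -2.37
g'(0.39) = 36.10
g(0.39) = -38.22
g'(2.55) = 3.31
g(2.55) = -0.70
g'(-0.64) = 61.59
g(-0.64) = -87.98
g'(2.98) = 0.12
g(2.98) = -0.00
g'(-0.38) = 54.55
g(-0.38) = -72.89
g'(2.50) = 3.75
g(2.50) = -0.88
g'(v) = (v - 6)*(2*v - 6) + (v - 3)^2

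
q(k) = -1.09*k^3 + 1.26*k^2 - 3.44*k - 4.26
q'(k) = -3.27*k^2 + 2.52*k - 3.44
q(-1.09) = 2.40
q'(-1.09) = -10.07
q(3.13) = -36.11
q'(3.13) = -27.59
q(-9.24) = 994.99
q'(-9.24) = -305.91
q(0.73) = -6.52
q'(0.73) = -3.34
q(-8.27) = 726.88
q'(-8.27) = -247.93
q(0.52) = -5.86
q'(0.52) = -3.01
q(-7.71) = 596.72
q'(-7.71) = -217.25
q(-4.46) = 132.85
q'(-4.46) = -79.72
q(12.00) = -1747.62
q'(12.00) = -444.08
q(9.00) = -727.77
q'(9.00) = -245.63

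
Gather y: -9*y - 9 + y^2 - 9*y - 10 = y^2 - 18*y - 19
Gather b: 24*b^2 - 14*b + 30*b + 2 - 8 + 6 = 24*b^2 + 16*b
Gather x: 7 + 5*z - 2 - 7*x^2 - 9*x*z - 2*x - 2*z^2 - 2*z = -7*x^2 + x*(-9*z - 2) - 2*z^2 + 3*z + 5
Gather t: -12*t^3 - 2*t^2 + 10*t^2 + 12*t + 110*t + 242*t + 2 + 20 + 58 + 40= -12*t^3 + 8*t^2 + 364*t + 120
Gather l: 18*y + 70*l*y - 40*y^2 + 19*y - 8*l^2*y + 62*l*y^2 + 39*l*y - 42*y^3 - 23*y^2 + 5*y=-8*l^2*y + l*(62*y^2 + 109*y) - 42*y^3 - 63*y^2 + 42*y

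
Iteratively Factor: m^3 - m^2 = (m)*(m^2 - m) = m*(m - 1)*(m)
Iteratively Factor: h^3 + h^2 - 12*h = (h)*(h^2 + h - 12) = h*(h + 4)*(h - 3)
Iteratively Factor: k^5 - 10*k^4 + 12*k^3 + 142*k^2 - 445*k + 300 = (k + 4)*(k^4 - 14*k^3 + 68*k^2 - 130*k + 75) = (k - 5)*(k + 4)*(k^3 - 9*k^2 + 23*k - 15) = (k - 5)*(k - 3)*(k + 4)*(k^2 - 6*k + 5) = (k - 5)*(k - 3)*(k - 1)*(k + 4)*(k - 5)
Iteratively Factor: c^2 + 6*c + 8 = (c + 4)*(c + 2)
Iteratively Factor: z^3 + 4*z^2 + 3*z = (z + 1)*(z^2 + 3*z) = z*(z + 1)*(z + 3)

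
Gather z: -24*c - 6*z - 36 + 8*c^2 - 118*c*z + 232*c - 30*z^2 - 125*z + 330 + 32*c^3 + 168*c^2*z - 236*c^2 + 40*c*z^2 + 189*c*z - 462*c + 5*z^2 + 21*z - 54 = 32*c^3 - 228*c^2 - 254*c + z^2*(40*c - 25) + z*(168*c^2 + 71*c - 110) + 240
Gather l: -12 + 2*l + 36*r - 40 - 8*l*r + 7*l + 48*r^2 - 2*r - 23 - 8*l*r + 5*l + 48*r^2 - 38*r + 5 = l*(14 - 16*r) + 96*r^2 - 4*r - 70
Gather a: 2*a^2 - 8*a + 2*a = 2*a^2 - 6*a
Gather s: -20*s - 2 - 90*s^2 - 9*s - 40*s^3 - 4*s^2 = -40*s^3 - 94*s^2 - 29*s - 2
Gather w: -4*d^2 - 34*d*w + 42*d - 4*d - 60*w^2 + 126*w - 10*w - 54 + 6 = -4*d^2 + 38*d - 60*w^2 + w*(116 - 34*d) - 48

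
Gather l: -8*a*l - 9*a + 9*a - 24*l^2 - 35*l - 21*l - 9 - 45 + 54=-24*l^2 + l*(-8*a - 56)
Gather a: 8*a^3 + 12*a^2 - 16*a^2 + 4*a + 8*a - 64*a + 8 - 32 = 8*a^3 - 4*a^2 - 52*a - 24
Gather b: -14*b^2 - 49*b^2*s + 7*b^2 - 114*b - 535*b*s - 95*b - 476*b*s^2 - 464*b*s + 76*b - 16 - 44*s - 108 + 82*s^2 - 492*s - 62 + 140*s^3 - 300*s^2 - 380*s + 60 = b^2*(-49*s - 7) + b*(-476*s^2 - 999*s - 133) + 140*s^3 - 218*s^2 - 916*s - 126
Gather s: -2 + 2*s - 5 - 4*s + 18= 11 - 2*s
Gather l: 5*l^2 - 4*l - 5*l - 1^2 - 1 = 5*l^2 - 9*l - 2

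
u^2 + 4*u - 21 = (u - 3)*(u + 7)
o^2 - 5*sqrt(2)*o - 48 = (o - 8*sqrt(2))*(o + 3*sqrt(2))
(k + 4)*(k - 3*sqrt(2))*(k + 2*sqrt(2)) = k^3 - sqrt(2)*k^2 + 4*k^2 - 12*k - 4*sqrt(2)*k - 48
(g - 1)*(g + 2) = g^2 + g - 2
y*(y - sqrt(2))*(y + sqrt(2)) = y^3 - 2*y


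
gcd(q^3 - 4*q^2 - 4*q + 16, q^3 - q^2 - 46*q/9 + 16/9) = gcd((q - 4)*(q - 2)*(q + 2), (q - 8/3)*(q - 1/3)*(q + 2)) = q + 2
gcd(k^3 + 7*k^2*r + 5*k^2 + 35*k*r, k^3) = k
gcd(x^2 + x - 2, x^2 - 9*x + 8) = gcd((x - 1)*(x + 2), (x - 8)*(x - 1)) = x - 1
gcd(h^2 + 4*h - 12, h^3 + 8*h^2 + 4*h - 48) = h^2 + 4*h - 12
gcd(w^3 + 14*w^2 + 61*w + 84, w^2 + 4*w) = w + 4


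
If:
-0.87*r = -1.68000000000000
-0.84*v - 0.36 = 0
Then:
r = 1.93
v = -0.43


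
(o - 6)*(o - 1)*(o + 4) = o^3 - 3*o^2 - 22*o + 24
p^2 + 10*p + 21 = (p + 3)*(p + 7)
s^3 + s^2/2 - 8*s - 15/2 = (s - 3)*(s + 1)*(s + 5/2)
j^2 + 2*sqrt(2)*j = j*(j + 2*sqrt(2))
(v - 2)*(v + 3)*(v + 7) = v^3 + 8*v^2 + v - 42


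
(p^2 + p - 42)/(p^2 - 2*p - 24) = (p + 7)/(p + 4)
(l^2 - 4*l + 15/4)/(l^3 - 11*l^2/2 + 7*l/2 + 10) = (l - 3/2)/(l^2 - 3*l - 4)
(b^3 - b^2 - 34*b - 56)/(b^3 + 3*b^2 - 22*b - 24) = (b^3 - b^2 - 34*b - 56)/(b^3 + 3*b^2 - 22*b - 24)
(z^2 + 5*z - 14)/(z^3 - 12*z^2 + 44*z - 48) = (z + 7)/(z^2 - 10*z + 24)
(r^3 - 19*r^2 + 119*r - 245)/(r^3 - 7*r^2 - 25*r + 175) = (r - 7)/(r + 5)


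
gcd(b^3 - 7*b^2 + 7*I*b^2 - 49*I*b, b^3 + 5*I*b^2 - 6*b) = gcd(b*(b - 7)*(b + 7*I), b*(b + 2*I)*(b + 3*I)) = b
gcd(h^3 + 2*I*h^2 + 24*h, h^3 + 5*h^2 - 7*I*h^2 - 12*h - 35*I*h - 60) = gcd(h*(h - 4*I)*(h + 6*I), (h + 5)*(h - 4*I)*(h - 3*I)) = h - 4*I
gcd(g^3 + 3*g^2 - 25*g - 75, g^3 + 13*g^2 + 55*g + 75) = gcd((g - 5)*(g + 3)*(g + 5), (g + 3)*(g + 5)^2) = g^2 + 8*g + 15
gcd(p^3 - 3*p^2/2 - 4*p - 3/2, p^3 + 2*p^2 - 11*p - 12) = p^2 - 2*p - 3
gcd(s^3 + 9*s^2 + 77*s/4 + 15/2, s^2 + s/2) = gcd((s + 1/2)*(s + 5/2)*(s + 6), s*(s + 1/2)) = s + 1/2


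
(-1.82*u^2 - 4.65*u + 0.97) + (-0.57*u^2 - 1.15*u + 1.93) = -2.39*u^2 - 5.8*u + 2.9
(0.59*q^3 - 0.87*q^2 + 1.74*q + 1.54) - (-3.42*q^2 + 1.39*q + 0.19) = 0.59*q^3 + 2.55*q^2 + 0.35*q + 1.35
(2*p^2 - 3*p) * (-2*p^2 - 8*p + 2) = -4*p^4 - 10*p^3 + 28*p^2 - 6*p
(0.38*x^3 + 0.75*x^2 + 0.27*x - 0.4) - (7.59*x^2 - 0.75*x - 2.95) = 0.38*x^3 - 6.84*x^2 + 1.02*x + 2.55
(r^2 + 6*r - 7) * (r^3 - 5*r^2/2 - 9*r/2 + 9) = r^5 + 7*r^4/2 - 53*r^3/2 - r^2/2 + 171*r/2 - 63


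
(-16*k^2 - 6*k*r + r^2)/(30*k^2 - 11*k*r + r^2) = (-16*k^2 - 6*k*r + r^2)/(30*k^2 - 11*k*r + r^2)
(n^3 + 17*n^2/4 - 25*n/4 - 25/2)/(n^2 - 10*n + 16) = (4*n^2 + 25*n + 25)/(4*(n - 8))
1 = 1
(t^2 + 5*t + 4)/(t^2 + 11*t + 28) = (t + 1)/(t + 7)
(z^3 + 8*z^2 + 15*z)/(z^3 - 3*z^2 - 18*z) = (z + 5)/(z - 6)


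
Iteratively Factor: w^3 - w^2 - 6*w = (w - 3)*(w^2 + 2*w) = (w - 3)*(w + 2)*(w)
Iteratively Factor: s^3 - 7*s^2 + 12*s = (s)*(s^2 - 7*s + 12) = s*(s - 3)*(s - 4)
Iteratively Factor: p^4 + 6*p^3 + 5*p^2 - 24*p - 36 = (p - 2)*(p^3 + 8*p^2 + 21*p + 18) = (p - 2)*(p + 3)*(p^2 + 5*p + 6) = (p - 2)*(p + 2)*(p + 3)*(p + 3)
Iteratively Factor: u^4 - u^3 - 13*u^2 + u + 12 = (u + 1)*(u^3 - 2*u^2 - 11*u + 12) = (u + 1)*(u + 3)*(u^2 - 5*u + 4) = (u - 4)*(u + 1)*(u + 3)*(u - 1)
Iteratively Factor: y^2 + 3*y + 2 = (y + 2)*(y + 1)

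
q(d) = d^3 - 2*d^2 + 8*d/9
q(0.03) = 0.02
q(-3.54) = -72.57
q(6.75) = 222.42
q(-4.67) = -149.62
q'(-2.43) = 28.32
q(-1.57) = -10.20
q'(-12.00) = 480.89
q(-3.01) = -48.07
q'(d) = 3*d^2 - 4*d + 8/9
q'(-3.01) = 40.11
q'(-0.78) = 5.83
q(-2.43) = -28.32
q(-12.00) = -2026.67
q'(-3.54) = 52.64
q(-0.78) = -2.38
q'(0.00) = 0.89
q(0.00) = 0.00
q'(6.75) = 110.58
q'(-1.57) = 14.56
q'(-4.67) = 85.00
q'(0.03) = 0.77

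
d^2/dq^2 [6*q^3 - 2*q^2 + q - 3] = 36*q - 4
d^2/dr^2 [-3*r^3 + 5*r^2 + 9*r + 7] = 10 - 18*r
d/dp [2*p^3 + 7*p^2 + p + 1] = 6*p^2 + 14*p + 1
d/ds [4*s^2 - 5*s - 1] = 8*s - 5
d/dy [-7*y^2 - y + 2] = -14*y - 1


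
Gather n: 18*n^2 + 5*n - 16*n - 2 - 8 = 18*n^2 - 11*n - 10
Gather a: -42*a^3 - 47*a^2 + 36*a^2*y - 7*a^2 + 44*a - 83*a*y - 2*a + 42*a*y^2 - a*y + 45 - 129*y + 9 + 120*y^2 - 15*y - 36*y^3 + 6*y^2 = -42*a^3 + a^2*(36*y - 54) + a*(42*y^2 - 84*y + 42) - 36*y^3 + 126*y^2 - 144*y + 54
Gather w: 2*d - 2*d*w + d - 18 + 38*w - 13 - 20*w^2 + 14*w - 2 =3*d - 20*w^2 + w*(52 - 2*d) - 33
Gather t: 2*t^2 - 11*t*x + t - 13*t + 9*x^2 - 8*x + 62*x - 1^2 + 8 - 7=2*t^2 + t*(-11*x - 12) + 9*x^2 + 54*x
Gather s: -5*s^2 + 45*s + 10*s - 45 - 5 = -5*s^2 + 55*s - 50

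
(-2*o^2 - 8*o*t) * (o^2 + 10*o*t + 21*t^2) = -2*o^4 - 28*o^3*t - 122*o^2*t^2 - 168*o*t^3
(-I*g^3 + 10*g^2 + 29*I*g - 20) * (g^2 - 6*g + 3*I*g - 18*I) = -I*g^5 + 13*g^4 + 6*I*g^4 - 78*g^3 + 59*I*g^3 - 107*g^2 - 354*I*g^2 + 642*g - 60*I*g + 360*I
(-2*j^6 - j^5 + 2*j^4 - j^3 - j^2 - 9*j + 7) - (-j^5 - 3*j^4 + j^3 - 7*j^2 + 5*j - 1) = -2*j^6 + 5*j^4 - 2*j^3 + 6*j^2 - 14*j + 8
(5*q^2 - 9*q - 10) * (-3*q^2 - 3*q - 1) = -15*q^4 + 12*q^3 + 52*q^2 + 39*q + 10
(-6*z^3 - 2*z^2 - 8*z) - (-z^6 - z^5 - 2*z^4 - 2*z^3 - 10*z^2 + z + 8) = z^6 + z^5 + 2*z^4 - 4*z^3 + 8*z^2 - 9*z - 8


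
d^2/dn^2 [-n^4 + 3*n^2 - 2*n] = 6 - 12*n^2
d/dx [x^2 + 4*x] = 2*x + 4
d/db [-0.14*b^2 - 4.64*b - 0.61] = -0.28*b - 4.64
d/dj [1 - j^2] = -2*j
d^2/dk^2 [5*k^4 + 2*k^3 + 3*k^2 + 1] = 60*k^2 + 12*k + 6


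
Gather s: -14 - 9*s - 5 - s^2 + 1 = -s^2 - 9*s - 18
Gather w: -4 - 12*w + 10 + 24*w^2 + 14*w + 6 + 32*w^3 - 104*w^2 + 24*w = 32*w^3 - 80*w^2 + 26*w + 12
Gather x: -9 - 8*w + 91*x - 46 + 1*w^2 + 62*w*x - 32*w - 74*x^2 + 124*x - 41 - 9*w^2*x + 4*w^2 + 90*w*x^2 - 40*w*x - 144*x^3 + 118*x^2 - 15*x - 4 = 5*w^2 - 40*w - 144*x^3 + x^2*(90*w + 44) + x*(-9*w^2 + 22*w + 200) - 100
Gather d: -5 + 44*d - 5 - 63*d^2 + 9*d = -63*d^2 + 53*d - 10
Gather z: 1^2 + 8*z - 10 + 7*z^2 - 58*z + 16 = 7*z^2 - 50*z + 7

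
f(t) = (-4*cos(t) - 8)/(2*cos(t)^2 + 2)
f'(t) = 4*(-4*cos(t) - 8)*sin(t)*cos(t)/(2*cos(t)^2 + 2)^2 + 4*sin(t)/(2*cos(t)^2 + 2) = 2*(sin(t)^2 - 4*cos(t))*sin(t)/(cos(t)^2 + 1)^2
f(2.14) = -2.26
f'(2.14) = 2.90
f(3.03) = -1.01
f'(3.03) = 0.22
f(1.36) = -4.23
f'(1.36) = 0.21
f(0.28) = -3.08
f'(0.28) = -0.56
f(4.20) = -2.43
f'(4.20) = -3.08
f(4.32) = -2.82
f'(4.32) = -3.35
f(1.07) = -4.03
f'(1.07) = -1.33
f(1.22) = -4.19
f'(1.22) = -0.74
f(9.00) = -1.19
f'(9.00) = 0.94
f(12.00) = -3.32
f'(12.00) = 1.13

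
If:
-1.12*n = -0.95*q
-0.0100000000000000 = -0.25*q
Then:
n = 0.03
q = 0.04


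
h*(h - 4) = h^2 - 4*h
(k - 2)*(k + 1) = k^2 - k - 2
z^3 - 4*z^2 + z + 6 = (z - 3)*(z - 2)*(z + 1)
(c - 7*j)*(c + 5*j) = c^2 - 2*c*j - 35*j^2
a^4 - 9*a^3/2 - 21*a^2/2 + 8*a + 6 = (a - 6)*(a - 1)*(a + 1/2)*(a + 2)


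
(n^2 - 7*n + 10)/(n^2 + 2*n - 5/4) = 4*(n^2 - 7*n + 10)/(4*n^2 + 8*n - 5)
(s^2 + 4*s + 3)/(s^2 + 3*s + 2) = (s + 3)/(s + 2)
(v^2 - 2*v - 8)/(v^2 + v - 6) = (v^2 - 2*v - 8)/(v^2 + v - 6)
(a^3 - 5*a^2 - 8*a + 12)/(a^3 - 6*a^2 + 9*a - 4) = (a^2 - 4*a - 12)/(a^2 - 5*a + 4)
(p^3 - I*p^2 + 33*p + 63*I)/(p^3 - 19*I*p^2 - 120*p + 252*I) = (p^2 + 6*I*p - 9)/(p^2 - 12*I*p - 36)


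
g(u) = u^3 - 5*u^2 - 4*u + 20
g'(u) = 3*u^2 - 10*u - 4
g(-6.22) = -389.20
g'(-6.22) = 174.27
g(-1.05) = 17.53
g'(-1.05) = 9.81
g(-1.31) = 14.41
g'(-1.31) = 14.25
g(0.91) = 12.97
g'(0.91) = -10.62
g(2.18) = -2.12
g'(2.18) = -11.54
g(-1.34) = 13.98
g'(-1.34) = 14.79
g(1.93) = 0.84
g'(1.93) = -12.13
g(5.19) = 4.36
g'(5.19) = 24.91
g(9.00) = 308.00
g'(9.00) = 149.00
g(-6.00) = -352.00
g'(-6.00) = 164.00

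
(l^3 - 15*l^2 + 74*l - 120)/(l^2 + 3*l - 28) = (l^2 - 11*l + 30)/(l + 7)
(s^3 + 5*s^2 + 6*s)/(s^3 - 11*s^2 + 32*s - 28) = s*(s^2 + 5*s + 6)/(s^3 - 11*s^2 + 32*s - 28)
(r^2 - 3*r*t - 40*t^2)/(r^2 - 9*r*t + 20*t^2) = (r^2 - 3*r*t - 40*t^2)/(r^2 - 9*r*t + 20*t^2)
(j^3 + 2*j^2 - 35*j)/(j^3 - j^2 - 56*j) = (j - 5)/(j - 8)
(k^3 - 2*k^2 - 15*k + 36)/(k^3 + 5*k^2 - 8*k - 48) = (k - 3)/(k + 4)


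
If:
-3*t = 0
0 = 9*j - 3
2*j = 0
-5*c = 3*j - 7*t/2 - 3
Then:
No Solution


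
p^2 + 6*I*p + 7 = (p - I)*(p + 7*I)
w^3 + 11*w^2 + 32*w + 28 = (w + 2)^2*(w + 7)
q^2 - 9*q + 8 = (q - 8)*(q - 1)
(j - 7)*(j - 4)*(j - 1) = j^3 - 12*j^2 + 39*j - 28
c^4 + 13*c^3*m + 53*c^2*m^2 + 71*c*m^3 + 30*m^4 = (c + m)^2*(c + 5*m)*(c + 6*m)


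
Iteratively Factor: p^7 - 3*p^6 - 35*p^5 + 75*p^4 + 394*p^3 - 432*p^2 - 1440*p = (p + 3)*(p^6 - 6*p^5 - 17*p^4 + 126*p^3 + 16*p^2 - 480*p) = (p - 3)*(p + 3)*(p^5 - 3*p^4 - 26*p^3 + 48*p^2 + 160*p) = (p - 3)*(p + 3)*(p + 4)*(p^4 - 7*p^3 + 2*p^2 + 40*p) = (p - 4)*(p - 3)*(p + 3)*(p + 4)*(p^3 - 3*p^2 - 10*p) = p*(p - 4)*(p - 3)*(p + 3)*(p + 4)*(p^2 - 3*p - 10) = p*(p - 4)*(p - 3)*(p + 2)*(p + 3)*(p + 4)*(p - 5)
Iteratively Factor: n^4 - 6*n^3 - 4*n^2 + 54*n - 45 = (n + 3)*(n^3 - 9*n^2 + 23*n - 15) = (n - 3)*(n + 3)*(n^2 - 6*n + 5) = (n - 3)*(n - 1)*(n + 3)*(n - 5)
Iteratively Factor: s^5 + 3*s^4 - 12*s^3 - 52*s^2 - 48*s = (s + 2)*(s^4 + s^3 - 14*s^2 - 24*s) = s*(s + 2)*(s^3 + s^2 - 14*s - 24) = s*(s + 2)*(s + 3)*(s^2 - 2*s - 8) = s*(s + 2)^2*(s + 3)*(s - 4)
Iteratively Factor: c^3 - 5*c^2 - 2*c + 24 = (c - 3)*(c^2 - 2*c - 8) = (c - 3)*(c + 2)*(c - 4)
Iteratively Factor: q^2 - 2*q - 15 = (q + 3)*(q - 5)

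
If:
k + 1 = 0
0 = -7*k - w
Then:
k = -1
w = 7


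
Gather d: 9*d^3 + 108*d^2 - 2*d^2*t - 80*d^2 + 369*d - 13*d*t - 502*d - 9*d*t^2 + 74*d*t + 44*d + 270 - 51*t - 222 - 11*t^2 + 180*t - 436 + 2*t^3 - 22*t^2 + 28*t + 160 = 9*d^3 + d^2*(28 - 2*t) + d*(-9*t^2 + 61*t - 89) + 2*t^3 - 33*t^2 + 157*t - 228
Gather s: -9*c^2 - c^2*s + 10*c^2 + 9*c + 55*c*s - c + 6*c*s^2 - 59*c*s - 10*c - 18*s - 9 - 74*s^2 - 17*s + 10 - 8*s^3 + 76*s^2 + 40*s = c^2 - 2*c - 8*s^3 + s^2*(6*c + 2) + s*(-c^2 - 4*c + 5) + 1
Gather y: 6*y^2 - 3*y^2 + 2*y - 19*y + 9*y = 3*y^2 - 8*y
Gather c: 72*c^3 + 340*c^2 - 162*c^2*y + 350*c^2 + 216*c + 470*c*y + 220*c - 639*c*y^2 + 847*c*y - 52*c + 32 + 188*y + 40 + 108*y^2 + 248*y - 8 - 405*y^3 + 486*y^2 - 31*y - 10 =72*c^3 + c^2*(690 - 162*y) + c*(-639*y^2 + 1317*y + 384) - 405*y^3 + 594*y^2 + 405*y + 54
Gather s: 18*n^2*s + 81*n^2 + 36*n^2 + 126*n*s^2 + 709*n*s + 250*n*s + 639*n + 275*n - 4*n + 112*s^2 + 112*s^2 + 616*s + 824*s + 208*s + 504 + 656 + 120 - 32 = 117*n^2 + 910*n + s^2*(126*n + 224) + s*(18*n^2 + 959*n + 1648) + 1248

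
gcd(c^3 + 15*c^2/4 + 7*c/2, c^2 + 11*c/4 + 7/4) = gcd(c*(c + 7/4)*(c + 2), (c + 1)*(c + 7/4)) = c + 7/4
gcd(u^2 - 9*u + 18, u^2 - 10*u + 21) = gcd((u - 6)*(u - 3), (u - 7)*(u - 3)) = u - 3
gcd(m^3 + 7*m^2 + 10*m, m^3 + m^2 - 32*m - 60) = m^2 + 7*m + 10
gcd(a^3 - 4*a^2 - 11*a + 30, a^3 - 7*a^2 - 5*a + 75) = a^2 - 2*a - 15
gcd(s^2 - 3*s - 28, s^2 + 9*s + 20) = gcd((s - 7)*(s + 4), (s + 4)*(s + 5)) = s + 4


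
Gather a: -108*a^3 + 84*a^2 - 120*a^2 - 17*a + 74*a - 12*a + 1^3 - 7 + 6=-108*a^3 - 36*a^2 + 45*a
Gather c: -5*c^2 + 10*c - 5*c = -5*c^2 + 5*c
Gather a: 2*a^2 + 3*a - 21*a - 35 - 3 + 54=2*a^2 - 18*a + 16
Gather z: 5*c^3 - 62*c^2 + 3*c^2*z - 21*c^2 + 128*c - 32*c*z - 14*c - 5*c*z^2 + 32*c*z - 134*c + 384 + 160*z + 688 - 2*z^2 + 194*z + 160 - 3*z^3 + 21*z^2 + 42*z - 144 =5*c^3 - 83*c^2 - 20*c - 3*z^3 + z^2*(19 - 5*c) + z*(3*c^2 + 396) + 1088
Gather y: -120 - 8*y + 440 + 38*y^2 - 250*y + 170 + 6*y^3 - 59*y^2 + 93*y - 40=6*y^3 - 21*y^2 - 165*y + 450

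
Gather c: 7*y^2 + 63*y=7*y^2 + 63*y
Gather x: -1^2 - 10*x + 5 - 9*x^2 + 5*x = -9*x^2 - 5*x + 4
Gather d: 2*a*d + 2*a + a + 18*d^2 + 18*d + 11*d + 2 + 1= 3*a + 18*d^2 + d*(2*a + 29) + 3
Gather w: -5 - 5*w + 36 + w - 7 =24 - 4*w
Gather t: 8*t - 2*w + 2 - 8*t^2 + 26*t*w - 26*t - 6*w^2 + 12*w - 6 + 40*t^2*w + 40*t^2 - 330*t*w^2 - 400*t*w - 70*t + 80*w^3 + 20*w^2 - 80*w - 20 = t^2*(40*w + 32) + t*(-330*w^2 - 374*w - 88) + 80*w^3 + 14*w^2 - 70*w - 24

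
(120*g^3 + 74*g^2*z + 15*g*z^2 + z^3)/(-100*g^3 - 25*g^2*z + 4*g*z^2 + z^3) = (6*g + z)/(-5*g + z)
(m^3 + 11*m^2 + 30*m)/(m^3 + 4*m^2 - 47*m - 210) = m/(m - 7)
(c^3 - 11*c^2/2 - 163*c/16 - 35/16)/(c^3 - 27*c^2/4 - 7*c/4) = (c + 5/4)/c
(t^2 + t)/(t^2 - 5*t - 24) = t*(t + 1)/(t^2 - 5*t - 24)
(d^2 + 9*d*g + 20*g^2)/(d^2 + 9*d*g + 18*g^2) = (d^2 + 9*d*g + 20*g^2)/(d^2 + 9*d*g + 18*g^2)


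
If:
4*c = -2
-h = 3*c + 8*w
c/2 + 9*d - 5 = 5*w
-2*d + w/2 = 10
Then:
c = -1/2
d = -421/44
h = 3249/22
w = -201/11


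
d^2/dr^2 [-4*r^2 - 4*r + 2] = -8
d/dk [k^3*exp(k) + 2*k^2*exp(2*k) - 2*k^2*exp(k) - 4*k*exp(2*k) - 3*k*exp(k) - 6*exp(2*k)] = (k^3 + 4*k^2*exp(k) + k^2 - 4*k*exp(k) - 7*k - 16*exp(k) - 3)*exp(k)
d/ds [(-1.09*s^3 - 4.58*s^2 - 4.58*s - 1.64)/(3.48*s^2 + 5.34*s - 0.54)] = (-3.7932*s^4 - 11.6412*s^3 - 6.753*s^2 + 16.3608*s + 11.2308)/(12.1104*s^4 + 37.1664*s^3 + 24.7572*s^2 - 5.7672*s + 0.2916)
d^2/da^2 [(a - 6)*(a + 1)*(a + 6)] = 6*a + 2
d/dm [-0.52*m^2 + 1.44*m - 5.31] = 1.44 - 1.04*m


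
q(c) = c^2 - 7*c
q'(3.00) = -1.00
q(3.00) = -12.00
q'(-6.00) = -19.00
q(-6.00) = 78.00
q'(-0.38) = -7.76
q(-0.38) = 2.80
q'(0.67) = -5.66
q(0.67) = -4.24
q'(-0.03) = -7.06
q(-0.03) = 0.21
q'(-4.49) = -15.98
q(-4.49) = 51.59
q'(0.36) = -6.28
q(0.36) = -2.39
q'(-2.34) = -11.68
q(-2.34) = 21.86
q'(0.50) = -6.00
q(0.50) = -3.25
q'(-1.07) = -9.14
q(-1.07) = 8.63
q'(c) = 2*c - 7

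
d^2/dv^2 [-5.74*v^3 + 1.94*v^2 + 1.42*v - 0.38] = 3.88 - 34.44*v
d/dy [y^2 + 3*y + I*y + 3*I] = 2*y + 3 + I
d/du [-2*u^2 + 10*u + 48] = 10 - 4*u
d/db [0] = 0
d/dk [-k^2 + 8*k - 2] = 8 - 2*k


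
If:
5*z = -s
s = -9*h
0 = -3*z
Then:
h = 0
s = 0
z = 0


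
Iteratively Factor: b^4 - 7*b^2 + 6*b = (b - 2)*(b^3 + 2*b^2 - 3*b) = (b - 2)*(b + 3)*(b^2 - b) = b*(b - 2)*(b + 3)*(b - 1)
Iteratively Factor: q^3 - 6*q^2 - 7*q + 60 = (q - 5)*(q^2 - q - 12) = (q - 5)*(q + 3)*(q - 4)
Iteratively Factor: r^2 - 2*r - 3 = (r - 3)*(r + 1)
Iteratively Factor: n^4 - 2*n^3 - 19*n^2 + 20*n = (n)*(n^3 - 2*n^2 - 19*n + 20) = n*(n + 4)*(n^2 - 6*n + 5) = n*(n - 1)*(n + 4)*(n - 5)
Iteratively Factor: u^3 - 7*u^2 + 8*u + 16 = (u - 4)*(u^2 - 3*u - 4) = (u - 4)^2*(u + 1)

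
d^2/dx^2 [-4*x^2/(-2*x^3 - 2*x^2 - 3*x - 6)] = 16*(2*x^6 - 9*x^4 - 45*x^3 - 18*x^2 + 18)/(8*x^9 + 24*x^8 + 60*x^7 + 152*x^6 + 234*x^5 + 342*x^4 + 459*x^3 + 378*x^2 + 324*x + 216)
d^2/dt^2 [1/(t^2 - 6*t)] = 2*(-t*(t - 6) + 4*(t - 3)^2)/(t^3*(t - 6)^3)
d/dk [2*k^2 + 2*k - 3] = 4*k + 2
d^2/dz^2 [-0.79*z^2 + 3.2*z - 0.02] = -1.58000000000000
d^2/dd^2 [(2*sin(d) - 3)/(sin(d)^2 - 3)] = 2*(-6*(1 - cos(d)^2)^2 + 9*sin(d)^5 - 2*sin(d) - 3*sin(3*d)/2 - sin(5*d)/2 + 9*cos(d)^2)/(cos(d)^2 + 2)^3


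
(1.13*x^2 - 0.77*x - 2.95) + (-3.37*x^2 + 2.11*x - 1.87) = -2.24*x^2 + 1.34*x - 4.82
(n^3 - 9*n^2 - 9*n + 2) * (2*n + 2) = 2*n^4 - 16*n^3 - 36*n^2 - 14*n + 4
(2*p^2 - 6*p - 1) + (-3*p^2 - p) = -p^2 - 7*p - 1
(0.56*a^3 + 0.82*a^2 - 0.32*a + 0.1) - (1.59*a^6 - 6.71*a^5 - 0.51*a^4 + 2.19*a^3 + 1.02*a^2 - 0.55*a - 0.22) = -1.59*a^6 + 6.71*a^5 + 0.51*a^4 - 1.63*a^3 - 0.2*a^2 + 0.23*a + 0.32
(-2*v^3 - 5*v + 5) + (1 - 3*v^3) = -5*v^3 - 5*v + 6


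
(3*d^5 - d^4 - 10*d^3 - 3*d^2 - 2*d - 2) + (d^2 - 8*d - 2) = 3*d^5 - d^4 - 10*d^3 - 2*d^2 - 10*d - 4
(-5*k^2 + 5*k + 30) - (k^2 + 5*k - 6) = 36 - 6*k^2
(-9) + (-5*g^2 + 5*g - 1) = -5*g^2 + 5*g - 10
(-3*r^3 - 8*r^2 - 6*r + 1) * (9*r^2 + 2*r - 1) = -27*r^5 - 78*r^4 - 67*r^3 + 5*r^2 + 8*r - 1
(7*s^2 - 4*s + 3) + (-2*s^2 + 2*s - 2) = 5*s^2 - 2*s + 1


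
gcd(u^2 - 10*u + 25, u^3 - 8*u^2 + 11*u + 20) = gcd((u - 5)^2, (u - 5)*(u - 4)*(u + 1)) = u - 5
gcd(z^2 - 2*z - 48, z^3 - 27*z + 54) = z + 6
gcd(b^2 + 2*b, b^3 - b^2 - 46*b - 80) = b + 2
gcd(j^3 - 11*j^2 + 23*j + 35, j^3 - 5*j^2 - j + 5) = j^2 - 4*j - 5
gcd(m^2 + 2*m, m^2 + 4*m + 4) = m + 2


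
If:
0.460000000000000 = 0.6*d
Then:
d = 0.77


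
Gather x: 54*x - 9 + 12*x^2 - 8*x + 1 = 12*x^2 + 46*x - 8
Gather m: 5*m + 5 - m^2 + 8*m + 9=-m^2 + 13*m + 14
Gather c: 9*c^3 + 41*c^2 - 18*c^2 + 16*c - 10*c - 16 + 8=9*c^3 + 23*c^2 + 6*c - 8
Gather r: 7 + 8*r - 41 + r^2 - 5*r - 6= r^2 + 3*r - 40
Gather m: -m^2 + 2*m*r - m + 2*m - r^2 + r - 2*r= -m^2 + m*(2*r + 1) - r^2 - r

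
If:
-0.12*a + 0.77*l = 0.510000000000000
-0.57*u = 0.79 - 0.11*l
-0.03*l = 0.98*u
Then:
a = 35.52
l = 6.20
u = -0.19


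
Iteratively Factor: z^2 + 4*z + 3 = (z + 3)*(z + 1)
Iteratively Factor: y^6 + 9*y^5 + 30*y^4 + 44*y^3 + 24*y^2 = (y)*(y^5 + 9*y^4 + 30*y^3 + 44*y^2 + 24*y) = y^2*(y^4 + 9*y^3 + 30*y^2 + 44*y + 24) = y^2*(y + 2)*(y^3 + 7*y^2 + 16*y + 12) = y^2*(y + 2)^2*(y^2 + 5*y + 6) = y^2*(y + 2)^2*(y + 3)*(y + 2)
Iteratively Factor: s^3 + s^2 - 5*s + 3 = (s + 3)*(s^2 - 2*s + 1) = (s - 1)*(s + 3)*(s - 1)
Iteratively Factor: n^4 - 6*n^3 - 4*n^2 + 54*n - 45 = (n + 3)*(n^3 - 9*n^2 + 23*n - 15) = (n - 3)*(n + 3)*(n^2 - 6*n + 5) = (n - 5)*(n - 3)*(n + 3)*(n - 1)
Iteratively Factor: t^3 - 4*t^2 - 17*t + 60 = (t - 3)*(t^2 - t - 20) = (t - 3)*(t + 4)*(t - 5)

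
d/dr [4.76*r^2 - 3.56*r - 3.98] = 9.52*r - 3.56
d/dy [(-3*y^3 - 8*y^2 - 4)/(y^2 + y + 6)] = (-3*y^4 - 6*y^3 - 62*y^2 - 88*y + 4)/(y^4 + 2*y^3 + 13*y^2 + 12*y + 36)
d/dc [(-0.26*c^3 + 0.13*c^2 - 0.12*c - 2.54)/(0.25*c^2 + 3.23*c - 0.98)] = (-0.065*c^4 - 1.6796*c^3 + 1.2143*c^2 + 1.0152*c + 8.3218)/(0.0625*c^4 + 1.615*c^3 + 9.9429*c^2 - 6.3308*c + 0.9604)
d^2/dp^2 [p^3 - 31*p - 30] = 6*p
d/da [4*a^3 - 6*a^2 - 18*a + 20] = 12*a^2 - 12*a - 18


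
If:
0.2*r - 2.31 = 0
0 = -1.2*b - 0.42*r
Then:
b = -4.04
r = 11.55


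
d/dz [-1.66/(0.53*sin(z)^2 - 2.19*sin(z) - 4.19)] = (1.7596*sin(z) - 3.6354)*cos(z)/(-0.53*sin(z)^2 + 2.19*sin(z) + 4.19)^2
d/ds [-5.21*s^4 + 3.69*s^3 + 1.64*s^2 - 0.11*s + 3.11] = -20.84*s^3 + 11.07*s^2 + 3.28*s - 0.11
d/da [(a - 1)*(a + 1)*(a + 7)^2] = 4*a^3 + 42*a^2 + 96*a - 14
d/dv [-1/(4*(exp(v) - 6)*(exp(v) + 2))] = (exp(v) - 2)*exp(v)/(2*(exp(v) - 6)^2*(exp(v) + 2)^2)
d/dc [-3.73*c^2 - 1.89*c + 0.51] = -7.46*c - 1.89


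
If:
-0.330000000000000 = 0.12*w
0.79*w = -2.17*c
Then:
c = 1.00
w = -2.75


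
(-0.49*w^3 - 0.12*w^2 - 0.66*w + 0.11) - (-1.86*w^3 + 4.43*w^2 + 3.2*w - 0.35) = 1.37*w^3 - 4.55*w^2 - 3.86*w + 0.46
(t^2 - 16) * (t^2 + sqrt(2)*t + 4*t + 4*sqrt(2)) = t^4 + sqrt(2)*t^3 + 4*t^3 - 16*t^2 + 4*sqrt(2)*t^2 - 64*t - 16*sqrt(2)*t - 64*sqrt(2)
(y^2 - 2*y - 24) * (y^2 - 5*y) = y^4 - 7*y^3 - 14*y^2 + 120*y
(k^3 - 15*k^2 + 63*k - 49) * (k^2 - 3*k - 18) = k^5 - 18*k^4 + 90*k^3 + 32*k^2 - 987*k + 882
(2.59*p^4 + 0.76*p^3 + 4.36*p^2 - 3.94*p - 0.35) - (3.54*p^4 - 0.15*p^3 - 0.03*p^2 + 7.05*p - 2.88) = -0.95*p^4 + 0.91*p^3 + 4.39*p^2 - 10.99*p + 2.53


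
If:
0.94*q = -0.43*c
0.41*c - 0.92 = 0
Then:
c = 2.24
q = -1.03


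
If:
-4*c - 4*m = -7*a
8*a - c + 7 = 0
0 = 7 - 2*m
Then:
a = -42/25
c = -161/25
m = 7/2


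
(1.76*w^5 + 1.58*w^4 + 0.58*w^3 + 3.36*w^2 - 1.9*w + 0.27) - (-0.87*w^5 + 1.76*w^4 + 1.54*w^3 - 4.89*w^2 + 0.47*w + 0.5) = 2.63*w^5 - 0.18*w^4 - 0.96*w^3 + 8.25*w^2 - 2.37*w - 0.23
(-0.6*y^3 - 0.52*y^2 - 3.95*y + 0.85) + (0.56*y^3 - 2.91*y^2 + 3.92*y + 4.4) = -0.0399999999999999*y^3 - 3.43*y^2 - 0.0300000000000002*y + 5.25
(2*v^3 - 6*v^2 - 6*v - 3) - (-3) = 2*v^3 - 6*v^2 - 6*v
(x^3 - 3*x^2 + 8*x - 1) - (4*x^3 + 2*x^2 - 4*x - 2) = -3*x^3 - 5*x^2 + 12*x + 1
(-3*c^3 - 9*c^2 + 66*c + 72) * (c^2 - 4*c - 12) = -3*c^5 + 3*c^4 + 138*c^3 - 84*c^2 - 1080*c - 864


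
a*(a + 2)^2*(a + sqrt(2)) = a^4 + sqrt(2)*a^3 + 4*a^3 + 4*a^2 + 4*sqrt(2)*a^2 + 4*sqrt(2)*a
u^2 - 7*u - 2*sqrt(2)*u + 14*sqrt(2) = (u - 7)*(u - 2*sqrt(2))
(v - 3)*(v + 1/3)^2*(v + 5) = v^4 + 8*v^3/3 - 122*v^2/9 - 88*v/9 - 5/3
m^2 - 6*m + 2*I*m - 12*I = (m - 6)*(m + 2*I)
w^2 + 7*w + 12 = (w + 3)*(w + 4)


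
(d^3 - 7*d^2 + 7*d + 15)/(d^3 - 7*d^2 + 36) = (d^2 - 4*d - 5)/(d^2 - 4*d - 12)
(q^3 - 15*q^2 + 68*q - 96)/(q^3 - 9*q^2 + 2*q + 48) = (q - 4)/(q + 2)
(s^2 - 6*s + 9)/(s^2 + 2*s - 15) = (s - 3)/(s + 5)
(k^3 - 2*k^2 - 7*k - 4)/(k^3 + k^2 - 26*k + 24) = (k^2 + 2*k + 1)/(k^2 + 5*k - 6)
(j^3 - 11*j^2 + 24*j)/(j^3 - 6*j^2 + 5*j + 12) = j*(j - 8)/(j^2 - 3*j - 4)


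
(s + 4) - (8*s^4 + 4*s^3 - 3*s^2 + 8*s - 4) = -8*s^4 - 4*s^3 + 3*s^2 - 7*s + 8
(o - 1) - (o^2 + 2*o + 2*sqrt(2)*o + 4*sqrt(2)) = -o^2 - 2*sqrt(2)*o - o - 4*sqrt(2) - 1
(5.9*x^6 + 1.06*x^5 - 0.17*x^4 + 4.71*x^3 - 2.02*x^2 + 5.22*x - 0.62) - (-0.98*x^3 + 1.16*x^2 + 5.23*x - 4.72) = 5.9*x^6 + 1.06*x^5 - 0.17*x^4 + 5.69*x^3 - 3.18*x^2 - 0.0100000000000007*x + 4.1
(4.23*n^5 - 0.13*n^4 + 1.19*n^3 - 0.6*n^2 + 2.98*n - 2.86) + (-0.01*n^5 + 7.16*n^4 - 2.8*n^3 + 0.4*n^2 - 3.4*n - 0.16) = 4.22*n^5 + 7.03*n^4 - 1.61*n^3 - 0.2*n^2 - 0.42*n - 3.02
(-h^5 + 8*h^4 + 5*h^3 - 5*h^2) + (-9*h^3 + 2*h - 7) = -h^5 + 8*h^4 - 4*h^3 - 5*h^2 + 2*h - 7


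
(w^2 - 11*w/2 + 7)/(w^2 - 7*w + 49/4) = 2*(w - 2)/(2*w - 7)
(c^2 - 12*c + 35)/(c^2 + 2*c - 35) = (c - 7)/(c + 7)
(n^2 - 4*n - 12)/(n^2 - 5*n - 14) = (n - 6)/(n - 7)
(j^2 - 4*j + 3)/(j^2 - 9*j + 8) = (j - 3)/(j - 8)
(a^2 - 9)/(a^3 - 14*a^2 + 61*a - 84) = (a + 3)/(a^2 - 11*a + 28)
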